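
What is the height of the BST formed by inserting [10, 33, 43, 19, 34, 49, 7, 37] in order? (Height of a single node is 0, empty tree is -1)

Insertion order: [10, 33, 43, 19, 34, 49, 7, 37]
Tree (level-order array): [10, 7, 33, None, None, 19, 43, None, None, 34, 49, None, 37]
Compute height bottom-up (empty subtree = -1):
  height(7) = 1 + max(-1, -1) = 0
  height(19) = 1 + max(-1, -1) = 0
  height(37) = 1 + max(-1, -1) = 0
  height(34) = 1 + max(-1, 0) = 1
  height(49) = 1 + max(-1, -1) = 0
  height(43) = 1 + max(1, 0) = 2
  height(33) = 1 + max(0, 2) = 3
  height(10) = 1 + max(0, 3) = 4
Height = 4


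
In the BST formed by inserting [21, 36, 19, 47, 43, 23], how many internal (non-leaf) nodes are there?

Tree built from: [21, 36, 19, 47, 43, 23]
Tree (level-order array): [21, 19, 36, None, None, 23, 47, None, None, 43]
Rule: An internal node has at least one child.
Per-node child counts:
  node 21: 2 child(ren)
  node 19: 0 child(ren)
  node 36: 2 child(ren)
  node 23: 0 child(ren)
  node 47: 1 child(ren)
  node 43: 0 child(ren)
Matching nodes: [21, 36, 47]
Count of internal (non-leaf) nodes: 3


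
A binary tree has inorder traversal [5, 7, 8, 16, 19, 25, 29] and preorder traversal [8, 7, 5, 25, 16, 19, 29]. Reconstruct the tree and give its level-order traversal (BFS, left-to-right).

Inorder:  [5, 7, 8, 16, 19, 25, 29]
Preorder: [8, 7, 5, 25, 16, 19, 29]
Algorithm: preorder visits root first, so consume preorder in order;
for each root, split the current inorder slice at that value into
left-subtree inorder and right-subtree inorder, then recurse.
Recursive splits:
  root=8; inorder splits into left=[5, 7], right=[16, 19, 25, 29]
  root=7; inorder splits into left=[5], right=[]
  root=5; inorder splits into left=[], right=[]
  root=25; inorder splits into left=[16, 19], right=[29]
  root=16; inorder splits into left=[], right=[19]
  root=19; inorder splits into left=[], right=[]
  root=29; inorder splits into left=[], right=[]
Reconstructed level-order: [8, 7, 25, 5, 16, 29, 19]


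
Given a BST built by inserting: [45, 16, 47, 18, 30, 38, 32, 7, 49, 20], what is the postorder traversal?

Tree insertion order: [45, 16, 47, 18, 30, 38, 32, 7, 49, 20]
Tree (level-order array): [45, 16, 47, 7, 18, None, 49, None, None, None, 30, None, None, 20, 38, None, None, 32]
Postorder traversal: [7, 20, 32, 38, 30, 18, 16, 49, 47, 45]


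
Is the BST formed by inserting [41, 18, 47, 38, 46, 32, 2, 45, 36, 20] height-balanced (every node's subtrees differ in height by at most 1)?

Tree (level-order array): [41, 18, 47, 2, 38, 46, None, None, None, 32, None, 45, None, 20, 36]
Definition: a tree is height-balanced if, at every node, |h(left) - h(right)| <= 1 (empty subtree has height -1).
Bottom-up per-node check:
  node 2: h_left=-1, h_right=-1, diff=0 [OK], height=0
  node 20: h_left=-1, h_right=-1, diff=0 [OK], height=0
  node 36: h_left=-1, h_right=-1, diff=0 [OK], height=0
  node 32: h_left=0, h_right=0, diff=0 [OK], height=1
  node 38: h_left=1, h_right=-1, diff=2 [FAIL (|1--1|=2 > 1)], height=2
  node 18: h_left=0, h_right=2, diff=2 [FAIL (|0-2|=2 > 1)], height=3
  node 45: h_left=-1, h_right=-1, diff=0 [OK], height=0
  node 46: h_left=0, h_right=-1, diff=1 [OK], height=1
  node 47: h_left=1, h_right=-1, diff=2 [FAIL (|1--1|=2 > 1)], height=2
  node 41: h_left=3, h_right=2, diff=1 [OK], height=4
Node 38 violates the condition: |1 - -1| = 2 > 1.
Result: Not balanced


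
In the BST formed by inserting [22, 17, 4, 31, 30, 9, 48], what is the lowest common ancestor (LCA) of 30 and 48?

Tree insertion order: [22, 17, 4, 31, 30, 9, 48]
Tree (level-order array): [22, 17, 31, 4, None, 30, 48, None, 9]
In a BST, the LCA of p=30, q=48 is the first node v on the
root-to-leaf path with p <= v <= q (go left if both < v, right if both > v).
Walk from root:
  at 22: both 30 and 48 > 22, go right
  at 31: 30 <= 31 <= 48, this is the LCA
LCA = 31


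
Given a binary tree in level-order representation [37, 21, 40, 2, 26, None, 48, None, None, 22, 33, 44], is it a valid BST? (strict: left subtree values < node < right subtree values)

Level-order array: [37, 21, 40, 2, 26, None, 48, None, None, 22, 33, 44]
Validate using subtree bounds (lo, hi): at each node, require lo < value < hi,
then recurse left with hi=value and right with lo=value.
Preorder trace (stopping at first violation):
  at node 37 with bounds (-inf, +inf): OK
  at node 21 with bounds (-inf, 37): OK
  at node 2 with bounds (-inf, 21): OK
  at node 26 with bounds (21, 37): OK
  at node 22 with bounds (21, 26): OK
  at node 33 with bounds (26, 37): OK
  at node 40 with bounds (37, +inf): OK
  at node 48 with bounds (40, +inf): OK
  at node 44 with bounds (40, 48): OK
No violation found at any node.
Result: Valid BST


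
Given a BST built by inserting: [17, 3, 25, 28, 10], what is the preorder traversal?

Tree insertion order: [17, 3, 25, 28, 10]
Tree (level-order array): [17, 3, 25, None, 10, None, 28]
Preorder traversal: [17, 3, 10, 25, 28]


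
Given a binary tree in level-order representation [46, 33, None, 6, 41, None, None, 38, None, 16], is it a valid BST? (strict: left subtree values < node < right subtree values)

Level-order array: [46, 33, None, 6, 41, None, None, 38, None, 16]
Validate using subtree bounds (lo, hi): at each node, require lo < value < hi,
then recurse left with hi=value and right with lo=value.
Preorder trace (stopping at first violation):
  at node 46 with bounds (-inf, +inf): OK
  at node 33 with bounds (-inf, 46): OK
  at node 6 with bounds (-inf, 33): OK
  at node 41 with bounds (33, 46): OK
  at node 38 with bounds (33, 41): OK
  at node 16 with bounds (33, 38): VIOLATION
Node 16 violates its bound: not (33 < 16 < 38).
Result: Not a valid BST


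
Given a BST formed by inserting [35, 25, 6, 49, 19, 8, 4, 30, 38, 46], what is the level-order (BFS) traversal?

Tree insertion order: [35, 25, 6, 49, 19, 8, 4, 30, 38, 46]
Tree (level-order array): [35, 25, 49, 6, 30, 38, None, 4, 19, None, None, None, 46, None, None, 8]
BFS from the root, enqueuing left then right child of each popped node:
  queue [35] -> pop 35, enqueue [25, 49], visited so far: [35]
  queue [25, 49] -> pop 25, enqueue [6, 30], visited so far: [35, 25]
  queue [49, 6, 30] -> pop 49, enqueue [38], visited so far: [35, 25, 49]
  queue [6, 30, 38] -> pop 6, enqueue [4, 19], visited so far: [35, 25, 49, 6]
  queue [30, 38, 4, 19] -> pop 30, enqueue [none], visited so far: [35, 25, 49, 6, 30]
  queue [38, 4, 19] -> pop 38, enqueue [46], visited so far: [35, 25, 49, 6, 30, 38]
  queue [4, 19, 46] -> pop 4, enqueue [none], visited so far: [35, 25, 49, 6, 30, 38, 4]
  queue [19, 46] -> pop 19, enqueue [8], visited so far: [35, 25, 49, 6, 30, 38, 4, 19]
  queue [46, 8] -> pop 46, enqueue [none], visited so far: [35, 25, 49, 6, 30, 38, 4, 19, 46]
  queue [8] -> pop 8, enqueue [none], visited so far: [35, 25, 49, 6, 30, 38, 4, 19, 46, 8]
Result: [35, 25, 49, 6, 30, 38, 4, 19, 46, 8]


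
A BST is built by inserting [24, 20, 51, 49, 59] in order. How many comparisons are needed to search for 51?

Search path for 51: 24 -> 51
Found: True
Comparisons: 2


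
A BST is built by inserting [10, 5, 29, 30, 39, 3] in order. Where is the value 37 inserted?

Starting tree (level order): [10, 5, 29, 3, None, None, 30, None, None, None, 39]
Insertion path: 10 -> 29 -> 30 -> 39
Result: insert 37 as left child of 39
Final tree (level order): [10, 5, 29, 3, None, None, 30, None, None, None, 39, 37]


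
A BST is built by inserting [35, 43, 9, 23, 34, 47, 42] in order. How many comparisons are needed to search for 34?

Search path for 34: 35 -> 9 -> 23 -> 34
Found: True
Comparisons: 4


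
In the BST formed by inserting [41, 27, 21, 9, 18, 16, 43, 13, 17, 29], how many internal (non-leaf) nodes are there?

Tree built from: [41, 27, 21, 9, 18, 16, 43, 13, 17, 29]
Tree (level-order array): [41, 27, 43, 21, 29, None, None, 9, None, None, None, None, 18, 16, None, 13, 17]
Rule: An internal node has at least one child.
Per-node child counts:
  node 41: 2 child(ren)
  node 27: 2 child(ren)
  node 21: 1 child(ren)
  node 9: 1 child(ren)
  node 18: 1 child(ren)
  node 16: 2 child(ren)
  node 13: 0 child(ren)
  node 17: 0 child(ren)
  node 29: 0 child(ren)
  node 43: 0 child(ren)
Matching nodes: [41, 27, 21, 9, 18, 16]
Count of internal (non-leaf) nodes: 6


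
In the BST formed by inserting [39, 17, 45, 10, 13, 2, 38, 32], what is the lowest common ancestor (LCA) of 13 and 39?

Tree insertion order: [39, 17, 45, 10, 13, 2, 38, 32]
Tree (level-order array): [39, 17, 45, 10, 38, None, None, 2, 13, 32]
In a BST, the LCA of p=13, q=39 is the first node v on the
root-to-leaf path with p <= v <= q (go left if both < v, right if both > v).
Walk from root:
  at 39: 13 <= 39 <= 39, this is the LCA
LCA = 39


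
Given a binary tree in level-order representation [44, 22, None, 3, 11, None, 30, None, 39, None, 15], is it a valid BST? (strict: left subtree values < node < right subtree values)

Level-order array: [44, 22, None, 3, 11, None, 30, None, 39, None, 15]
Validate using subtree bounds (lo, hi): at each node, require lo < value < hi,
then recurse left with hi=value and right with lo=value.
Preorder trace (stopping at first violation):
  at node 44 with bounds (-inf, +inf): OK
  at node 22 with bounds (-inf, 44): OK
  at node 3 with bounds (-inf, 22): OK
  at node 30 with bounds (3, 22): VIOLATION
Node 30 violates its bound: not (3 < 30 < 22).
Result: Not a valid BST


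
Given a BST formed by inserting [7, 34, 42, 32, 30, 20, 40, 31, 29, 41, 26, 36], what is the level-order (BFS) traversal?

Tree insertion order: [7, 34, 42, 32, 30, 20, 40, 31, 29, 41, 26, 36]
Tree (level-order array): [7, None, 34, 32, 42, 30, None, 40, None, 20, 31, 36, 41, None, 29, None, None, None, None, None, None, 26]
BFS from the root, enqueuing left then right child of each popped node:
  queue [7] -> pop 7, enqueue [34], visited so far: [7]
  queue [34] -> pop 34, enqueue [32, 42], visited so far: [7, 34]
  queue [32, 42] -> pop 32, enqueue [30], visited so far: [7, 34, 32]
  queue [42, 30] -> pop 42, enqueue [40], visited so far: [7, 34, 32, 42]
  queue [30, 40] -> pop 30, enqueue [20, 31], visited so far: [7, 34, 32, 42, 30]
  queue [40, 20, 31] -> pop 40, enqueue [36, 41], visited so far: [7, 34, 32, 42, 30, 40]
  queue [20, 31, 36, 41] -> pop 20, enqueue [29], visited so far: [7, 34, 32, 42, 30, 40, 20]
  queue [31, 36, 41, 29] -> pop 31, enqueue [none], visited so far: [7, 34, 32, 42, 30, 40, 20, 31]
  queue [36, 41, 29] -> pop 36, enqueue [none], visited so far: [7, 34, 32, 42, 30, 40, 20, 31, 36]
  queue [41, 29] -> pop 41, enqueue [none], visited so far: [7, 34, 32, 42, 30, 40, 20, 31, 36, 41]
  queue [29] -> pop 29, enqueue [26], visited so far: [7, 34, 32, 42, 30, 40, 20, 31, 36, 41, 29]
  queue [26] -> pop 26, enqueue [none], visited so far: [7, 34, 32, 42, 30, 40, 20, 31, 36, 41, 29, 26]
Result: [7, 34, 32, 42, 30, 40, 20, 31, 36, 41, 29, 26]


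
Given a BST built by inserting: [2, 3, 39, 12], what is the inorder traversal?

Tree insertion order: [2, 3, 39, 12]
Tree (level-order array): [2, None, 3, None, 39, 12]
Inorder traversal: [2, 3, 12, 39]


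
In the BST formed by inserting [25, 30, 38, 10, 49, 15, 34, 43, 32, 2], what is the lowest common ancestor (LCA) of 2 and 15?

Tree insertion order: [25, 30, 38, 10, 49, 15, 34, 43, 32, 2]
Tree (level-order array): [25, 10, 30, 2, 15, None, 38, None, None, None, None, 34, 49, 32, None, 43]
In a BST, the LCA of p=2, q=15 is the first node v on the
root-to-leaf path with p <= v <= q (go left if both < v, right if both > v).
Walk from root:
  at 25: both 2 and 15 < 25, go left
  at 10: 2 <= 10 <= 15, this is the LCA
LCA = 10


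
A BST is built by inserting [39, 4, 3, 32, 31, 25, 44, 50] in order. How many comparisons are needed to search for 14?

Search path for 14: 39 -> 4 -> 32 -> 31 -> 25
Found: False
Comparisons: 5


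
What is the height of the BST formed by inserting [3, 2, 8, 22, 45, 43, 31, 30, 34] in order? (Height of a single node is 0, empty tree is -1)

Insertion order: [3, 2, 8, 22, 45, 43, 31, 30, 34]
Tree (level-order array): [3, 2, 8, None, None, None, 22, None, 45, 43, None, 31, None, 30, 34]
Compute height bottom-up (empty subtree = -1):
  height(2) = 1 + max(-1, -1) = 0
  height(30) = 1 + max(-1, -1) = 0
  height(34) = 1 + max(-1, -1) = 0
  height(31) = 1 + max(0, 0) = 1
  height(43) = 1 + max(1, -1) = 2
  height(45) = 1 + max(2, -1) = 3
  height(22) = 1 + max(-1, 3) = 4
  height(8) = 1 + max(-1, 4) = 5
  height(3) = 1 + max(0, 5) = 6
Height = 6


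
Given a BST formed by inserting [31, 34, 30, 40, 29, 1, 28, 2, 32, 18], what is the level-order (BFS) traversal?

Tree insertion order: [31, 34, 30, 40, 29, 1, 28, 2, 32, 18]
Tree (level-order array): [31, 30, 34, 29, None, 32, 40, 1, None, None, None, None, None, None, 28, 2, None, None, 18]
BFS from the root, enqueuing left then right child of each popped node:
  queue [31] -> pop 31, enqueue [30, 34], visited so far: [31]
  queue [30, 34] -> pop 30, enqueue [29], visited so far: [31, 30]
  queue [34, 29] -> pop 34, enqueue [32, 40], visited so far: [31, 30, 34]
  queue [29, 32, 40] -> pop 29, enqueue [1], visited so far: [31, 30, 34, 29]
  queue [32, 40, 1] -> pop 32, enqueue [none], visited so far: [31, 30, 34, 29, 32]
  queue [40, 1] -> pop 40, enqueue [none], visited so far: [31, 30, 34, 29, 32, 40]
  queue [1] -> pop 1, enqueue [28], visited so far: [31, 30, 34, 29, 32, 40, 1]
  queue [28] -> pop 28, enqueue [2], visited so far: [31, 30, 34, 29, 32, 40, 1, 28]
  queue [2] -> pop 2, enqueue [18], visited so far: [31, 30, 34, 29, 32, 40, 1, 28, 2]
  queue [18] -> pop 18, enqueue [none], visited so far: [31, 30, 34, 29, 32, 40, 1, 28, 2, 18]
Result: [31, 30, 34, 29, 32, 40, 1, 28, 2, 18]


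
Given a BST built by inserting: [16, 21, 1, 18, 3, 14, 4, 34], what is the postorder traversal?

Tree insertion order: [16, 21, 1, 18, 3, 14, 4, 34]
Tree (level-order array): [16, 1, 21, None, 3, 18, 34, None, 14, None, None, None, None, 4]
Postorder traversal: [4, 14, 3, 1, 18, 34, 21, 16]


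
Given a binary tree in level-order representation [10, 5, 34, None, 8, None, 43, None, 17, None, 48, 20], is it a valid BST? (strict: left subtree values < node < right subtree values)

Level-order array: [10, 5, 34, None, 8, None, 43, None, 17, None, 48, 20]
Validate using subtree bounds (lo, hi): at each node, require lo < value < hi,
then recurse left with hi=value and right with lo=value.
Preorder trace (stopping at first violation):
  at node 10 with bounds (-inf, +inf): OK
  at node 5 with bounds (-inf, 10): OK
  at node 8 with bounds (5, 10): OK
  at node 17 with bounds (8, 10): VIOLATION
Node 17 violates its bound: not (8 < 17 < 10).
Result: Not a valid BST


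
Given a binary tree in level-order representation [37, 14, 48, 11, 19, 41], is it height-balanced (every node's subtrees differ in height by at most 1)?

Tree (level-order array): [37, 14, 48, 11, 19, 41]
Definition: a tree is height-balanced if, at every node, |h(left) - h(right)| <= 1 (empty subtree has height -1).
Bottom-up per-node check:
  node 11: h_left=-1, h_right=-1, diff=0 [OK], height=0
  node 19: h_left=-1, h_right=-1, diff=0 [OK], height=0
  node 14: h_left=0, h_right=0, diff=0 [OK], height=1
  node 41: h_left=-1, h_right=-1, diff=0 [OK], height=0
  node 48: h_left=0, h_right=-1, diff=1 [OK], height=1
  node 37: h_left=1, h_right=1, diff=0 [OK], height=2
All nodes satisfy the balance condition.
Result: Balanced


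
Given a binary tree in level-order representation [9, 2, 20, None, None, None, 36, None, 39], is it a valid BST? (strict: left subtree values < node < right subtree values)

Level-order array: [9, 2, 20, None, None, None, 36, None, 39]
Validate using subtree bounds (lo, hi): at each node, require lo < value < hi,
then recurse left with hi=value and right with lo=value.
Preorder trace (stopping at first violation):
  at node 9 with bounds (-inf, +inf): OK
  at node 2 with bounds (-inf, 9): OK
  at node 20 with bounds (9, +inf): OK
  at node 36 with bounds (20, +inf): OK
  at node 39 with bounds (36, +inf): OK
No violation found at any node.
Result: Valid BST


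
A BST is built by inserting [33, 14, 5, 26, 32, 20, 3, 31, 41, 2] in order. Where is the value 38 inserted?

Starting tree (level order): [33, 14, 41, 5, 26, None, None, 3, None, 20, 32, 2, None, None, None, 31]
Insertion path: 33 -> 41
Result: insert 38 as left child of 41
Final tree (level order): [33, 14, 41, 5, 26, 38, None, 3, None, 20, 32, None, None, 2, None, None, None, 31]


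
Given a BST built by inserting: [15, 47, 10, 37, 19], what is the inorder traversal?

Tree insertion order: [15, 47, 10, 37, 19]
Tree (level-order array): [15, 10, 47, None, None, 37, None, 19]
Inorder traversal: [10, 15, 19, 37, 47]


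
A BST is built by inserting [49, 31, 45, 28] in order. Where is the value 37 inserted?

Starting tree (level order): [49, 31, None, 28, 45]
Insertion path: 49 -> 31 -> 45
Result: insert 37 as left child of 45
Final tree (level order): [49, 31, None, 28, 45, None, None, 37]


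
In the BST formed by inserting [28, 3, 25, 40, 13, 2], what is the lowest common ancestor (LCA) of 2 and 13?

Tree insertion order: [28, 3, 25, 40, 13, 2]
Tree (level-order array): [28, 3, 40, 2, 25, None, None, None, None, 13]
In a BST, the LCA of p=2, q=13 is the first node v on the
root-to-leaf path with p <= v <= q (go left if both < v, right if both > v).
Walk from root:
  at 28: both 2 and 13 < 28, go left
  at 3: 2 <= 3 <= 13, this is the LCA
LCA = 3


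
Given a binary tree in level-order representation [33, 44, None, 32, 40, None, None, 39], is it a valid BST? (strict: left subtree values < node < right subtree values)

Level-order array: [33, 44, None, 32, 40, None, None, 39]
Validate using subtree bounds (lo, hi): at each node, require lo < value < hi,
then recurse left with hi=value and right with lo=value.
Preorder trace (stopping at first violation):
  at node 33 with bounds (-inf, +inf): OK
  at node 44 with bounds (-inf, 33): VIOLATION
Node 44 violates its bound: not (-inf < 44 < 33).
Result: Not a valid BST


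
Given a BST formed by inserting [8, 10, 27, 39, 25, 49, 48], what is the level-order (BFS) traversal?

Tree insertion order: [8, 10, 27, 39, 25, 49, 48]
Tree (level-order array): [8, None, 10, None, 27, 25, 39, None, None, None, 49, 48]
BFS from the root, enqueuing left then right child of each popped node:
  queue [8] -> pop 8, enqueue [10], visited so far: [8]
  queue [10] -> pop 10, enqueue [27], visited so far: [8, 10]
  queue [27] -> pop 27, enqueue [25, 39], visited so far: [8, 10, 27]
  queue [25, 39] -> pop 25, enqueue [none], visited so far: [8, 10, 27, 25]
  queue [39] -> pop 39, enqueue [49], visited so far: [8, 10, 27, 25, 39]
  queue [49] -> pop 49, enqueue [48], visited so far: [8, 10, 27, 25, 39, 49]
  queue [48] -> pop 48, enqueue [none], visited so far: [8, 10, 27, 25, 39, 49, 48]
Result: [8, 10, 27, 25, 39, 49, 48]


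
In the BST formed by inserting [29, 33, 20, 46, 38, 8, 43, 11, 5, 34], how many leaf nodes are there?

Tree built from: [29, 33, 20, 46, 38, 8, 43, 11, 5, 34]
Tree (level-order array): [29, 20, 33, 8, None, None, 46, 5, 11, 38, None, None, None, None, None, 34, 43]
Rule: A leaf has 0 children.
Per-node child counts:
  node 29: 2 child(ren)
  node 20: 1 child(ren)
  node 8: 2 child(ren)
  node 5: 0 child(ren)
  node 11: 0 child(ren)
  node 33: 1 child(ren)
  node 46: 1 child(ren)
  node 38: 2 child(ren)
  node 34: 0 child(ren)
  node 43: 0 child(ren)
Matching nodes: [5, 11, 34, 43]
Count of leaf nodes: 4


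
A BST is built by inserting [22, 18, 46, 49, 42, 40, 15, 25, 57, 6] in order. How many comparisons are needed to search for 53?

Search path for 53: 22 -> 46 -> 49 -> 57
Found: False
Comparisons: 4


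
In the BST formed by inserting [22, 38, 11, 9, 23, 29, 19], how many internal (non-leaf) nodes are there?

Tree built from: [22, 38, 11, 9, 23, 29, 19]
Tree (level-order array): [22, 11, 38, 9, 19, 23, None, None, None, None, None, None, 29]
Rule: An internal node has at least one child.
Per-node child counts:
  node 22: 2 child(ren)
  node 11: 2 child(ren)
  node 9: 0 child(ren)
  node 19: 0 child(ren)
  node 38: 1 child(ren)
  node 23: 1 child(ren)
  node 29: 0 child(ren)
Matching nodes: [22, 11, 38, 23]
Count of internal (non-leaf) nodes: 4


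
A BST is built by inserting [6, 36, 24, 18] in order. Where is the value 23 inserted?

Starting tree (level order): [6, None, 36, 24, None, 18]
Insertion path: 6 -> 36 -> 24 -> 18
Result: insert 23 as right child of 18
Final tree (level order): [6, None, 36, 24, None, 18, None, None, 23]


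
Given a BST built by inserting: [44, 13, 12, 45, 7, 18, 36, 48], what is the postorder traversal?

Tree insertion order: [44, 13, 12, 45, 7, 18, 36, 48]
Tree (level-order array): [44, 13, 45, 12, 18, None, 48, 7, None, None, 36]
Postorder traversal: [7, 12, 36, 18, 13, 48, 45, 44]


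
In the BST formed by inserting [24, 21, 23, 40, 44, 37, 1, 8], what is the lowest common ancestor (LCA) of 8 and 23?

Tree insertion order: [24, 21, 23, 40, 44, 37, 1, 8]
Tree (level-order array): [24, 21, 40, 1, 23, 37, 44, None, 8]
In a BST, the LCA of p=8, q=23 is the first node v on the
root-to-leaf path with p <= v <= q (go left if both < v, right if both > v).
Walk from root:
  at 24: both 8 and 23 < 24, go left
  at 21: 8 <= 21 <= 23, this is the LCA
LCA = 21


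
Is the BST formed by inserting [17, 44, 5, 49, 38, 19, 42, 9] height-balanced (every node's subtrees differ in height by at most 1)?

Tree (level-order array): [17, 5, 44, None, 9, 38, 49, None, None, 19, 42]
Definition: a tree is height-balanced if, at every node, |h(left) - h(right)| <= 1 (empty subtree has height -1).
Bottom-up per-node check:
  node 9: h_left=-1, h_right=-1, diff=0 [OK], height=0
  node 5: h_left=-1, h_right=0, diff=1 [OK], height=1
  node 19: h_left=-1, h_right=-1, diff=0 [OK], height=0
  node 42: h_left=-1, h_right=-1, diff=0 [OK], height=0
  node 38: h_left=0, h_right=0, diff=0 [OK], height=1
  node 49: h_left=-1, h_right=-1, diff=0 [OK], height=0
  node 44: h_left=1, h_right=0, diff=1 [OK], height=2
  node 17: h_left=1, h_right=2, diff=1 [OK], height=3
All nodes satisfy the balance condition.
Result: Balanced


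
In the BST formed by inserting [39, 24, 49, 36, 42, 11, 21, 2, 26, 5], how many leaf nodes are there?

Tree built from: [39, 24, 49, 36, 42, 11, 21, 2, 26, 5]
Tree (level-order array): [39, 24, 49, 11, 36, 42, None, 2, 21, 26, None, None, None, None, 5]
Rule: A leaf has 0 children.
Per-node child counts:
  node 39: 2 child(ren)
  node 24: 2 child(ren)
  node 11: 2 child(ren)
  node 2: 1 child(ren)
  node 5: 0 child(ren)
  node 21: 0 child(ren)
  node 36: 1 child(ren)
  node 26: 0 child(ren)
  node 49: 1 child(ren)
  node 42: 0 child(ren)
Matching nodes: [5, 21, 26, 42]
Count of leaf nodes: 4


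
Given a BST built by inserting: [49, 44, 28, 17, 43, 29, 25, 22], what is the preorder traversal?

Tree insertion order: [49, 44, 28, 17, 43, 29, 25, 22]
Tree (level-order array): [49, 44, None, 28, None, 17, 43, None, 25, 29, None, 22]
Preorder traversal: [49, 44, 28, 17, 25, 22, 43, 29]


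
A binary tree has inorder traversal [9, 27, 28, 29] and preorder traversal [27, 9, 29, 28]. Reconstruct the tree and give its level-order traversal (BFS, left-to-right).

Inorder:  [9, 27, 28, 29]
Preorder: [27, 9, 29, 28]
Algorithm: preorder visits root first, so consume preorder in order;
for each root, split the current inorder slice at that value into
left-subtree inorder and right-subtree inorder, then recurse.
Recursive splits:
  root=27; inorder splits into left=[9], right=[28, 29]
  root=9; inorder splits into left=[], right=[]
  root=29; inorder splits into left=[28], right=[]
  root=28; inorder splits into left=[], right=[]
Reconstructed level-order: [27, 9, 29, 28]


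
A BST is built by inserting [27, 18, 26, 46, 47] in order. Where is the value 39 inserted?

Starting tree (level order): [27, 18, 46, None, 26, None, 47]
Insertion path: 27 -> 46
Result: insert 39 as left child of 46
Final tree (level order): [27, 18, 46, None, 26, 39, 47]


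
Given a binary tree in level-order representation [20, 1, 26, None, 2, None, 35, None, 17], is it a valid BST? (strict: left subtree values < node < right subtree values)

Level-order array: [20, 1, 26, None, 2, None, 35, None, 17]
Validate using subtree bounds (lo, hi): at each node, require lo < value < hi,
then recurse left with hi=value and right with lo=value.
Preorder trace (stopping at first violation):
  at node 20 with bounds (-inf, +inf): OK
  at node 1 with bounds (-inf, 20): OK
  at node 2 with bounds (1, 20): OK
  at node 17 with bounds (2, 20): OK
  at node 26 with bounds (20, +inf): OK
  at node 35 with bounds (26, +inf): OK
No violation found at any node.
Result: Valid BST


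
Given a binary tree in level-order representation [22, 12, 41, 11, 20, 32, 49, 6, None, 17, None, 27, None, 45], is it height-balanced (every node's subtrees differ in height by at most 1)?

Tree (level-order array): [22, 12, 41, 11, 20, 32, 49, 6, None, 17, None, 27, None, 45]
Definition: a tree is height-balanced if, at every node, |h(left) - h(right)| <= 1 (empty subtree has height -1).
Bottom-up per-node check:
  node 6: h_left=-1, h_right=-1, diff=0 [OK], height=0
  node 11: h_left=0, h_right=-1, diff=1 [OK], height=1
  node 17: h_left=-1, h_right=-1, diff=0 [OK], height=0
  node 20: h_left=0, h_right=-1, diff=1 [OK], height=1
  node 12: h_left=1, h_right=1, diff=0 [OK], height=2
  node 27: h_left=-1, h_right=-1, diff=0 [OK], height=0
  node 32: h_left=0, h_right=-1, diff=1 [OK], height=1
  node 45: h_left=-1, h_right=-1, diff=0 [OK], height=0
  node 49: h_left=0, h_right=-1, diff=1 [OK], height=1
  node 41: h_left=1, h_right=1, diff=0 [OK], height=2
  node 22: h_left=2, h_right=2, diff=0 [OK], height=3
All nodes satisfy the balance condition.
Result: Balanced


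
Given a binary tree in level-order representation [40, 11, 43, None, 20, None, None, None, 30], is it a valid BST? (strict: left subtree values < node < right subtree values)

Level-order array: [40, 11, 43, None, 20, None, None, None, 30]
Validate using subtree bounds (lo, hi): at each node, require lo < value < hi,
then recurse left with hi=value and right with lo=value.
Preorder trace (stopping at first violation):
  at node 40 with bounds (-inf, +inf): OK
  at node 11 with bounds (-inf, 40): OK
  at node 20 with bounds (11, 40): OK
  at node 30 with bounds (20, 40): OK
  at node 43 with bounds (40, +inf): OK
No violation found at any node.
Result: Valid BST


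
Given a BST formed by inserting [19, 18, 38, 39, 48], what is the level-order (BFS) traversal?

Tree insertion order: [19, 18, 38, 39, 48]
Tree (level-order array): [19, 18, 38, None, None, None, 39, None, 48]
BFS from the root, enqueuing left then right child of each popped node:
  queue [19] -> pop 19, enqueue [18, 38], visited so far: [19]
  queue [18, 38] -> pop 18, enqueue [none], visited so far: [19, 18]
  queue [38] -> pop 38, enqueue [39], visited so far: [19, 18, 38]
  queue [39] -> pop 39, enqueue [48], visited so far: [19, 18, 38, 39]
  queue [48] -> pop 48, enqueue [none], visited so far: [19, 18, 38, 39, 48]
Result: [19, 18, 38, 39, 48]


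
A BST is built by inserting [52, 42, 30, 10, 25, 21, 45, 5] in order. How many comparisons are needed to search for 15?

Search path for 15: 52 -> 42 -> 30 -> 10 -> 25 -> 21
Found: False
Comparisons: 6


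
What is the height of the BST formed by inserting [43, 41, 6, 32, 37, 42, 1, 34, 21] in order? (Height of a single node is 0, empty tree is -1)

Insertion order: [43, 41, 6, 32, 37, 42, 1, 34, 21]
Tree (level-order array): [43, 41, None, 6, 42, 1, 32, None, None, None, None, 21, 37, None, None, 34]
Compute height bottom-up (empty subtree = -1):
  height(1) = 1 + max(-1, -1) = 0
  height(21) = 1 + max(-1, -1) = 0
  height(34) = 1 + max(-1, -1) = 0
  height(37) = 1 + max(0, -1) = 1
  height(32) = 1 + max(0, 1) = 2
  height(6) = 1 + max(0, 2) = 3
  height(42) = 1 + max(-1, -1) = 0
  height(41) = 1 + max(3, 0) = 4
  height(43) = 1 + max(4, -1) = 5
Height = 5


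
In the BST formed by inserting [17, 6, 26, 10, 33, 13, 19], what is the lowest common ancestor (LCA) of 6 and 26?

Tree insertion order: [17, 6, 26, 10, 33, 13, 19]
Tree (level-order array): [17, 6, 26, None, 10, 19, 33, None, 13]
In a BST, the LCA of p=6, q=26 is the first node v on the
root-to-leaf path with p <= v <= q (go left if both < v, right if both > v).
Walk from root:
  at 17: 6 <= 17 <= 26, this is the LCA
LCA = 17


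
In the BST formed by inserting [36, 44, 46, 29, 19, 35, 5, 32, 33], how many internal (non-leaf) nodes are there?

Tree built from: [36, 44, 46, 29, 19, 35, 5, 32, 33]
Tree (level-order array): [36, 29, 44, 19, 35, None, 46, 5, None, 32, None, None, None, None, None, None, 33]
Rule: An internal node has at least one child.
Per-node child counts:
  node 36: 2 child(ren)
  node 29: 2 child(ren)
  node 19: 1 child(ren)
  node 5: 0 child(ren)
  node 35: 1 child(ren)
  node 32: 1 child(ren)
  node 33: 0 child(ren)
  node 44: 1 child(ren)
  node 46: 0 child(ren)
Matching nodes: [36, 29, 19, 35, 32, 44]
Count of internal (non-leaf) nodes: 6


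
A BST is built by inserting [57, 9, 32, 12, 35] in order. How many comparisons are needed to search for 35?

Search path for 35: 57 -> 9 -> 32 -> 35
Found: True
Comparisons: 4


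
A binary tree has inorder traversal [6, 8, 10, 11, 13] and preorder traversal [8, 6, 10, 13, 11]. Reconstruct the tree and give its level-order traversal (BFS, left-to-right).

Inorder:  [6, 8, 10, 11, 13]
Preorder: [8, 6, 10, 13, 11]
Algorithm: preorder visits root first, so consume preorder in order;
for each root, split the current inorder slice at that value into
left-subtree inorder and right-subtree inorder, then recurse.
Recursive splits:
  root=8; inorder splits into left=[6], right=[10, 11, 13]
  root=6; inorder splits into left=[], right=[]
  root=10; inorder splits into left=[], right=[11, 13]
  root=13; inorder splits into left=[11], right=[]
  root=11; inorder splits into left=[], right=[]
Reconstructed level-order: [8, 6, 10, 13, 11]


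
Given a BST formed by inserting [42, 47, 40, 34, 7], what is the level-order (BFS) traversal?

Tree insertion order: [42, 47, 40, 34, 7]
Tree (level-order array): [42, 40, 47, 34, None, None, None, 7]
BFS from the root, enqueuing left then right child of each popped node:
  queue [42] -> pop 42, enqueue [40, 47], visited so far: [42]
  queue [40, 47] -> pop 40, enqueue [34], visited so far: [42, 40]
  queue [47, 34] -> pop 47, enqueue [none], visited so far: [42, 40, 47]
  queue [34] -> pop 34, enqueue [7], visited so far: [42, 40, 47, 34]
  queue [7] -> pop 7, enqueue [none], visited so far: [42, 40, 47, 34, 7]
Result: [42, 40, 47, 34, 7]


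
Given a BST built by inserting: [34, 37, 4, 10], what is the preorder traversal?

Tree insertion order: [34, 37, 4, 10]
Tree (level-order array): [34, 4, 37, None, 10]
Preorder traversal: [34, 4, 10, 37]


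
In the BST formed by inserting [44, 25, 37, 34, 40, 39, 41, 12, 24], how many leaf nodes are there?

Tree built from: [44, 25, 37, 34, 40, 39, 41, 12, 24]
Tree (level-order array): [44, 25, None, 12, 37, None, 24, 34, 40, None, None, None, None, 39, 41]
Rule: A leaf has 0 children.
Per-node child counts:
  node 44: 1 child(ren)
  node 25: 2 child(ren)
  node 12: 1 child(ren)
  node 24: 0 child(ren)
  node 37: 2 child(ren)
  node 34: 0 child(ren)
  node 40: 2 child(ren)
  node 39: 0 child(ren)
  node 41: 0 child(ren)
Matching nodes: [24, 34, 39, 41]
Count of leaf nodes: 4


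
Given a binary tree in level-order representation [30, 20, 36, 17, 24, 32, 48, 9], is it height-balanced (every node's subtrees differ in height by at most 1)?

Tree (level-order array): [30, 20, 36, 17, 24, 32, 48, 9]
Definition: a tree is height-balanced if, at every node, |h(left) - h(right)| <= 1 (empty subtree has height -1).
Bottom-up per-node check:
  node 9: h_left=-1, h_right=-1, diff=0 [OK], height=0
  node 17: h_left=0, h_right=-1, diff=1 [OK], height=1
  node 24: h_left=-1, h_right=-1, diff=0 [OK], height=0
  node 20: h_left=1, h_right=0, diff=1 [OK], height=2
  node 32: h_left=-1, h_right=-1, diff=0 [OK], height=0
  node 48: h_left=-1, h_right=-1, diff=0 [OK], height=0
  node 36: h_left=0, h_right=0, diff=0 [OK], height=1
  node 30: h_left=2, h_right=1, diff=1 [OK], height=3
All nodes satisfy the balance condition.
Result: Balanced


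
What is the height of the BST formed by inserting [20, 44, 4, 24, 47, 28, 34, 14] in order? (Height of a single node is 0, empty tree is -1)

Insertion order: [20, 44, 4, 24, 47, 28, 34, 14]
Tree (level-order array): [20, 4, 44, None, 14, 24, 47, None, None, None, 28, None, None, None, 34]
Compute height bottom-up (empty subtree = -1):
  height(14) = 1 + max(-1, -1) = 0
  height(4) = 1 + max(-1, 0) = 1
  height(34) = 1 + max(-1, -1) = 0
  height(28) = 1 + max(-1, 0) = 1
  height(24) = 1 + max(-1, 1) = 2
  height(47) = 1 + max(-1, -1) = 0
  height(44) = 1 + max(2, 0) = 3
  height(20) = 1 + max(1, 3) = 4
Height = 4


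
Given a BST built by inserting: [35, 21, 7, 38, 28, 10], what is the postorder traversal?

Tree insertion order: [35, 21, 7, 38, 28, 10]
Tree (level-order array): [35, 21, 38, 7, 28, None, None, None, 10]
Postorder traversal: [10, 7, 28, 21, 38, 35]


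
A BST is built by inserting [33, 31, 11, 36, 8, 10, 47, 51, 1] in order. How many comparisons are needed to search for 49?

Search path for 49: 33 -> 36 -> 47 -> 51
Found: False
Comparisons: 4


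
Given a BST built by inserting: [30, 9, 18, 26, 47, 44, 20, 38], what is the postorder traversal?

Tree insertion order: [30, 9, 18, 26, 47, 44, 20, 38]
Tree (level-order array): [30, 9, 47, None, 18, 44, None, None, 26, 38, None, 20]
Postorder traversal: [20, 26, 18, 9, 38, 44, 47, 30]


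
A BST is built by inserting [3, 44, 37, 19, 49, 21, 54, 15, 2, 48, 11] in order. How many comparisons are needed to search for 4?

Search path for 4: 3 -> 44 -> 37 -> 19 -> 15 -> 11
Found: False
Comparisons: 6


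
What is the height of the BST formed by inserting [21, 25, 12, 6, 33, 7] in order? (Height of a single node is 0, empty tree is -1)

Insertion order: [21, 25, 12, 6, 33, 7]
Tree (level-order array): [21, 12, 25, 6, None, None, 33, None, 7]
Compute height bottom-up (empty subtree = -1):
  height(7) = 1 + max(-1, -1) = 0
  height(6) = 1 + max(-1, 0) = 1
  height(12) = 1 + max(1, -1) = 2
  height(33) = 1 + max(-1, -1) = 0
  height(25) = 1 + max(-1, 0) = 1
  height(21) = 1 + max(2, 1) = 3
Height = 3


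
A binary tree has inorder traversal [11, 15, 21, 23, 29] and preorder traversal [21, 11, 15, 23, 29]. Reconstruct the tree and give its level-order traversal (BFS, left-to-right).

Inorder:  [11, 15, 21, 23, 29]
Preorder: [21, 11, 15, 23, 29]
Algorithm: preorder visits root first, so consume preorder in order;
for each root, split the current inorder slice at that value into
left-subtree inorder and right-subtree inorder, then recurse.
Recursive splits:
  root=21; inorder splits into left=[11, 15], right=[23, 29]
  root=11; inorder splits into left=[], right=[15]
  root=15; inorder splits into left=[], right=[]
  root=23; inorder splits into left=[], right=[29]
  root=29; inorder splits into left=[], right=[]
Reconstructed level-order: [21, 11, 23, 15, 29]


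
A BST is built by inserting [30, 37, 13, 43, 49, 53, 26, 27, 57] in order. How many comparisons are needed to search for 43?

Search path for 43: 30 -> 37 -> 43
Found: True
Comparisons: 3


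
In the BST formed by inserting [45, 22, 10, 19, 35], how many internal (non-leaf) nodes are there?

Tree built from: [45, 22, 10, 19, 35]
Tree (level-order array): [45, 22, None, 10, 35, None, 19]
Rule: An internal node has at least one child.
Per-node child counts:
  node 45: 1 child(ren)
  node 22: 2 child(ren)
  node 10: 1 child(ren)
  node 19: 0 child(ren)
  node 35: 0 child(ren)
Matching nodes: [45, 22, 10]
Count of internal (non-leaf) nodes: 3


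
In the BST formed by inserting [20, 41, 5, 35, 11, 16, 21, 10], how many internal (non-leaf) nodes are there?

Tree built from: [20, 41, 5, 35, 11, 16, 21, 10]
Tree (level-order array): [20, 5, 41, None, 11, 35, None, 10, 16, 21]
Rule: An internal node has at least one child.
Per-node child counts:
  node 20: 2 child(ren)
  node 5: 1 child(ren)
  node 11: 2 child(ren)
  node 10: 0 child(ren)
  node 16: 0 child(ren)
  node 41: 1 child(ren)
  node 35: 1 child(ren)
  node 21: 0 child(ren)
Matching nodes: [20, 5, 11, 41, 35]
Count of internal (non-leaf) nodes: 5


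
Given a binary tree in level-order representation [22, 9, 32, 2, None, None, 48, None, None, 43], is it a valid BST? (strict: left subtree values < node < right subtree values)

Level-order array: [22, 9, 32, 2, None, None, 48, None, None, 43]
Validate using subtree bounds (lo, hi): at each node, require lo < value < hi,
then recurse left with hi=value and right with lo=value.
Preorder trace (stopping at first violation):
  at node 22 with bounds (-inf, +inf): OK
  at node 9 with bounds (-inf, 22): OK
  at node 2 with bounds (-inf, 9): OK
  at node 32 with bounds (22, +inf): OK
  at node 48 with bounds (32, +inf): OK
  at node 43 with bounds (32, 48): OK
No violation found at any node.
Result: Valid BST


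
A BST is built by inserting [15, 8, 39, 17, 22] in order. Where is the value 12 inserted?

Starting tree (level order): [15, 8, 39, None, None, 17, None, None, 22]
Insertion path: 15 -> 8
Result: insert 12 as right child of 8
Final tree (level order): [15, 8, 39, None, 12, 17, None, None, None, None, 22]


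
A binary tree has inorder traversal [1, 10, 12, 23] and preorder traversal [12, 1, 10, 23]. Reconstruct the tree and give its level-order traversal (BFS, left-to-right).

Inorder:  [1, 10, 12, 23]
Preorder: [12, 1, 10, 23]
Algorithm: preorder visits root first, so consume preorder in order;
for each root, split the current inorder slice at that value into
left-subtree inorder and right-subtree inorder, then recurse.
Recursive splits:
  root=12; inorder splits into left=[1, 10], right=[23]
  root=1; inorder splits into left=[], right=[10]
  root=10; inorder splits into left=[], right=[]
  root=23; inorder splits into left=[], right=[]
Reconstructed level-order: [12, 1, 23, 10]


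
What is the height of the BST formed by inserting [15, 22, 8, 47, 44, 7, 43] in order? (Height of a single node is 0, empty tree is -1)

Insertion order: [15, 22, 8, 47, 44, 7, 43]
Tree (level-order array): [15, 8, 22, 7, None, None, 47, None, None, 44, None, 43]
Compute height bottom-up (empty subtree = -1):
  height(7) = 1 + max(-1, -1) = 0
  height(8) = 1 + max(0, -1) = 1
  height(43) = 1 + max(-1, -1) = 0
  height(44) = 1 + max(0, -1) = 1
  height(47) = 1 + max(1, -1) = 2
  height(22) = 1 + max(-1, 2) = 3
  height(15) = 1 + max(1, 3) = 4
Height = 4


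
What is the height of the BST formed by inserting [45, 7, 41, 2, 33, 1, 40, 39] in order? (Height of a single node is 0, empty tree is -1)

Insertion order: [45, 7, 41, 2, 33, 1, 40, 39]
Tree (level-order array): [45, 7, None, 2, 41, 1, None, 33, None, None, None, None, 40, 39]
Compute height bottom-up (empty subtree = -1):
  height(1) = 1 + max(-1, -1) = 0
  height(2) = 1 + max(0, -1) = 1
  height(39) = 1 + max(-1, -1) = 0
  height(40) = 1 + max(0, -1) = 1
  height(33) = 1 + max(-1, 1) = 2
  height(41) = 1 + max(2, -1) = 3
  height(7) = 1 + max(1, 3) = 4
  height(45) = 1 + max(4, -1) = 5
Height = 5


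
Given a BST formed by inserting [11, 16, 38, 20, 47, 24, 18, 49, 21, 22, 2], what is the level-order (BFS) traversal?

Tree insertion order: [11, 16, 38, 20, 47, 24, 18, 49, 21, 22, 2]
Tree (level-order array): [11, 2, 16, None, None, None, 38, 20, 47, 18, 24, None, 49, None, None, 21, None, None, None, None, 22]
BFS from the root, enqueuing left then right child of each popped node:
  queue [11] -> pop 11, enqueue [2, 16], visited so far: [11]
  queue [2, 16] -> pop 2, enqueue [none], visited so far: [11, 2]
  queue [16] -> pop 16, enqueue [38], visited so far: [11, 2, 16]
  queue [38] -> pop 38, enqueue [20, 47], visited so far: [11, 2, 16, 38]
  queue [20, 47] -> pop 20, enqueue [18, 24], visited so far: [11, 2, 16, 38, 20]
  queue [47, 18, 24] -> pop 47, enqueue [49], visited so far: [11, 2, 16, 38, 20, 47]
  queue [18, 24, 49] -> pop 18, enqueue [none], visited so far: [11, 2, 16, 38, 20, 47, 18]
  queue [24, 49] -> pop 24, enqueue [21], visited so far: [11, 2, 16, 38, 20, 47, 18, 24]
  queue [49, 21] -> pop 49, enqueue [none], visited so far: [11, 2, 16, 38, 20, 47, 18, 24, 49]
  queue [21] -> pop 21, enqueue [22], visited so far: [11, 2, 16, 38, 20, 47, 18, 24, 49, 21]
  queue [22] -> pop 22, enqueue [none], visited so far: [11, 2, 16, 38, 20, 47, 18, 24, 49, 21, 22]
Result: [11, 2, 16, 38, 20, 47, 18, 24, 49, 21, 22]
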